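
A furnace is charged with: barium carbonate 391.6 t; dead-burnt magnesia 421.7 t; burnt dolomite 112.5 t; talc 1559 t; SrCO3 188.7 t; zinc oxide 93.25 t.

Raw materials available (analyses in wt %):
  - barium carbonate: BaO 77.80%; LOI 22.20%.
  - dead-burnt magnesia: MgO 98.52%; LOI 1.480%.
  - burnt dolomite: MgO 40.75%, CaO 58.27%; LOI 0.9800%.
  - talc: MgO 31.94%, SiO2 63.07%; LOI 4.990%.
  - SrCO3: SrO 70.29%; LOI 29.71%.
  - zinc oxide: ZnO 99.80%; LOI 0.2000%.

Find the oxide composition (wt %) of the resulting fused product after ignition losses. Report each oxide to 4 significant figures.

The whole derivation runs at exact precision through every step. In-progress results are shown rounded to 4 significant figures in the printout; exactly one rounding lands on every reported number; the derived quantities, including ignition loss, the totals, the six compositions, yield, net glass mass, are computed from the weighed amounts per 2538 t of glass at full precision, exactly as shown in question or answer.
Oxide-by-oxide delivered mass:
  MgO: 421.7·0.9852 + 112.5·0.4075 + 1559·0.3194 = 959.2 t
  ZnO: 93.25·0.9980 = 93.06 t
  BaO: 391.6·0.7780 = 304.7 t
  SrO: 188.7·0.7029 = 132.6 t
  SiO2: 1559·0.6307 = 983.3 t
  CaO: 112.5·0.5827 = 65.55 t
LOI: 391.6·0.2220 + 421.7·0.01480 + 112.5·0.009800 + 1559·0.04990 + 188.7·0.2971 + 93.25·0.002000 = 228.3 t
The glass mass, total less LOI, = 2767 − 228.3 = 2538 t (= the summed oxide contributions)
each oxide over glass, ×100, is wt %

Glass mass = 2538 t (batch 2767 − LOI 228.3).
Composition: MgO 37.79%, ZnO 3.666%, BaO 12.00%, SrO 5.225%, SiO2 38.74%, CaO 2.582%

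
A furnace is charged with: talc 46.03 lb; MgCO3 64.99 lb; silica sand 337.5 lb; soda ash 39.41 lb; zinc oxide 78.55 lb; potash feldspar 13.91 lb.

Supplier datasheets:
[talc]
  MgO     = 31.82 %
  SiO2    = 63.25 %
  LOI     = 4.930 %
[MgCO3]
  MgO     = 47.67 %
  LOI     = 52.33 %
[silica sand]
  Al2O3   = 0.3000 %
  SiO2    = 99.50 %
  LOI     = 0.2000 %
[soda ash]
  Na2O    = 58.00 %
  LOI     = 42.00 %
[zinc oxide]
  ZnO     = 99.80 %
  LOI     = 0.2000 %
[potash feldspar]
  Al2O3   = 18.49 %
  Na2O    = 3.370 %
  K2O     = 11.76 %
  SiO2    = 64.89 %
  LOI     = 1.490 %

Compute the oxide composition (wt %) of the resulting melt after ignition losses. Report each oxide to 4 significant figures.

Values along the way are displayed (rounded to 4 significant digits) when written out; full precision is carried all the way through. Each reported value is rounded only once — the derived quantities are re-derived from the weighed amounts for 526.5 lb of glass in full float precision (glass mass, six oxide percentages, yield, totals, ignition loss), as written in problem or answer.
Delivered oxide masses:
  Al2O3: 337.5·0.003000 + 13.91·0.1849 = 3.584 lb
  Na2O: 39.41·0.5800 + 13.91·0.03370 = 23.33 lb
  MgO: 46.03·0.3182 + 64.99·0.4767 = 45.63 lb
  ZnO: 78.55·0.9980 = 78.39 lb
  K2O: 13.91·0.1176 = 1.636 lb
  SiO2: 46.03·0.6325 + 337.5·0.9950 + 13.91·0.6489 = 374.0 lb
LOI: 46.03·0.04930 + 64.99·0.5233 + 337.5·0.002000 + 39.41·0.4200 + 78.55·0.002000 + 13.91·0.01490 = 53.87 lb
Net of LOI, the glass mass = 580.4 − 53.87 = 526.5 lb (equal to the oxide-mass sum)
each wt % is 100 × oxide ÷ glass

Glass mass = 526.5 lb (batch 580.4 − LOI 53.87).
Composition: Al2O3 0.6808%, Na2O 4.430%, MgO 8.666%, ZnO 14.89%, K2O 0.3107%, SiO2 71.02%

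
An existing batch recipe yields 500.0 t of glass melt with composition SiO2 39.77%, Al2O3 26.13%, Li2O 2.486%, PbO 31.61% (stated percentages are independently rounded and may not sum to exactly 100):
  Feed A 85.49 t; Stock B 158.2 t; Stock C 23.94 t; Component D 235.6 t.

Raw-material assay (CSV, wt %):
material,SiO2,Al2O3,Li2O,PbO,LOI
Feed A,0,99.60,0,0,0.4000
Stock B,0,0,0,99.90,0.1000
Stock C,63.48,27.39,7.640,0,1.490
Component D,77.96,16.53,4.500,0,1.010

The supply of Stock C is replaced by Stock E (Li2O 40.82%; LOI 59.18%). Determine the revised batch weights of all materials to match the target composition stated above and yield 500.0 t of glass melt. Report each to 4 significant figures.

The intermediate values are shown, rounded to 4 significant digits, when written out — each numeric step runs at full precision all the way through; a single rounding finalizes every reported result; derived quantities, including totals, the yield, net glass mass, four oxide percentages, LOI, are rebuilt from the batch weights for 500.0 t of glass at exact precision as set out in problem or answer.
Target oxide masses per 500.0 t glass melt:
  SiO2: 39.77% × 500.0 = 198.8 t
  Al2O3: 26.13% × 500.0 = 130.6 t
  Li2O: 2.486% × 500.0 = 12.43 t
  PbO: 31.61% × 500.0 = 158.0 t
Sums-versus-targets review working from each reported weight, on the stated basis (target by target, the sums agree modulo rounding of the values):
  SiO2: 255.1·0.7796 = 198.9 t (target 198.8 t)
  Al2O3: 88.84·0.9960 + 255.1·0.1653 = 130.7 t (target 130.6 t)
  Li2O: 2.332·0.4082 + 255.1·0.04500 = 12.43 t (target 12.43 t)
  PbO: 158.2·0.9990 = 158.0 t (target 158.0 t)
Glass-mass sanity pass: Σ batch − LOI loss = 500.0 t (the targets, summed, come to 500.0 t; basis as stated: 500.0 t — any gap is answer rounding).
Total batch = Σ batch = 504.5 t; Σ batch·LOI gives LOI loss = 4.470 t; as yield: glass ÷ batch → 99.11%.

Revised batch per 500.0 t glass melt:
  Feed A: 88.84 t
  Stock B: 158.2 t
  Stock E: 2.332 t
  Component D: 255.1 t
Total batch = 504.5 t; LOI loss = 4.470 t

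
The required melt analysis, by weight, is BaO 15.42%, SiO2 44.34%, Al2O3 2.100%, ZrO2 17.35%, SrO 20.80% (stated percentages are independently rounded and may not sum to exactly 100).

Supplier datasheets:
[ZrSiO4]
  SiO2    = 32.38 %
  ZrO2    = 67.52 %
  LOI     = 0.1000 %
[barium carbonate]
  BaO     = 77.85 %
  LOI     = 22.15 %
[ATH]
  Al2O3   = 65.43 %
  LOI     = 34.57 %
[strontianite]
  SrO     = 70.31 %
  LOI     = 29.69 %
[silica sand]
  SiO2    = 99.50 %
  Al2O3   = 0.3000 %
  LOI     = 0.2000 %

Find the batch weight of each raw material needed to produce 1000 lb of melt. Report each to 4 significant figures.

The working math runs at exact precision in all steps. Mid-chain values are displayed, rounded to four significant digits, when written out — each reported result is rounded a single time; all derived quantities (ignition loss, five oxide percentages, net glass mass, totals, yield) are rebuilt starting from the weights at 1000 lb of glass in full float precision as given in question or answer.
Oxide mass targets, per 1000 lb melt:
  BaO: 15.42% × 1000 = 154.2 lb
  SiO2: 44.34% × 1000 = 443.4 lb
  Al2O3: 2.100% × 1000 = 21.00 lb
  ZrO2: 17.35% × 1000 = 173.5 lb
  SrO: 20.80% × 1000 = 208.0 lb
Verifying the oxide balance per the reported batch figures, relative to the basis at hand (sum by sum, the targets are met given rounding of the digits):
  BaO: 198.1·0.7785 = 154.2 lb (target 154.2 lb)
  SiO2: 257.0·0.3238 + 362.0·0.9950 = 443.4 lb (target 443.4 lb)
  Al2O3: 30.44·0.6543 + 362.0·0.003000 = 21.00 lb (target 21.00 lb)
  ZrO2: 257.0·0.6752 = 173.5 lb (target 173.5 lb)
  SrO: 295.8·0.7031 = 208.0 lb (target 208.0 lb)
The glass-mass cross-check: total batch − LOI = 1000 lb (summing oxide targets gives 1000 lb; with the basis standing at 1000 lb — gaps are rounding artifacts).
Summing the batch: Σ batch = 1143 lb; the LOI term Σ batch·LOI equals 143.2 lb; glass ÷ batch gives a yield of 87.47%.

Batch per 1000 lb melt:
  ZrSiO4: 257.0 lb
  barium carbonate: 198.1 lb
  ATH: 30.44 lb
  strontianite: 295.8 lb
  silica sand: 362.0 lb
Total batch = 1143 lb; LOI loss = 143.2 lb; yield = 87.47%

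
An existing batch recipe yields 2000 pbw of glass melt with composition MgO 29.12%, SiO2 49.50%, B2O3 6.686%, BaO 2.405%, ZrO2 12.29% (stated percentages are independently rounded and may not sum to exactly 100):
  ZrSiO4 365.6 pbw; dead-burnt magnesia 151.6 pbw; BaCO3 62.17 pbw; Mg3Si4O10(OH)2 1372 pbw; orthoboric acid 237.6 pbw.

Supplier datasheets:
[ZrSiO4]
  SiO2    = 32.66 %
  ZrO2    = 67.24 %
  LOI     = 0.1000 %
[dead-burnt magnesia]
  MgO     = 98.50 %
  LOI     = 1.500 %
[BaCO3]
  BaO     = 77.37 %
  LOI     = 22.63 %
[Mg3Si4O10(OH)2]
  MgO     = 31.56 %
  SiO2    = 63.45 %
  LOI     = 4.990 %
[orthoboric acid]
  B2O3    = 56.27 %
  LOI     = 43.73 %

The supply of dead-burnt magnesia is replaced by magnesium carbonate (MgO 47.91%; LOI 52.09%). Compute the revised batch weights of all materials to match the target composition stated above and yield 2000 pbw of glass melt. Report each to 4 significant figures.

Revised batch per 2000 pbw glass melt:
  ZrSiO4: 365.6 pbw
  magnesium carbonate: 311.7 pbw
  BaCO3: 62.17 pbw
  Mg3Si4O10(OH)2: 1372 pbw
  orthoboric acid: 237.6 pbw
Total batch = 2349 pbw; LOI loss = 349.2 pbw

Values along the way appear, rounded to 4 significant figures, within the worked lines; each numeric step holds full precision end to end; every reported number sees exactly one rounding — derived quantities (glass mass, the totals, five oxide percentages, ignition loss, the yield) are recomputed at full float precision using the weight values for 2000 pbw of glass as they appear in question or answer.
Oxide mass targets, per 2000 pbw glass melt:
  MgO: 29.12% × 2000 = 582.4 pbw
  SiO2: 49.50% × 2000 = 990.0 pbw
  B2O3: 6.686% × 2000 = 133.7 pbw
  BaO: 2.405% × 2000 = 48.10 pbw
  ZrO2: 12.29% × 2000 = 245.8 pbw
Verifying the oxide balance given the weights on record, versus the basis set out (target by target, the sums agree modulo rounding of the values):
  MgO: 311.7·0.4791 + 1372·0.3156 = 582.3 pbw (target 582.4 pbw)
  SiO2: 365.6·0.3266 + 1372·0.6345 = 989.9 pbw (target 990.0 pbw)
  B2O3: 237.6·0.5627 = 133.7 pbw (target 133.7 pbw)
  BaO: 62.17·0.7737 = 48.10 pbw (target 48.10 pbw)
  ZrO2: 365.6·0.6724 = 245.8 pbw (target 245.8 pbw)
The glass-mass cross-check: batch total minus LOI = 2000 pbw (targets for the oxides total 2000 pbw; against the stated basis, 2000 pbw — any gap is answer rounding).
Total batch = Σ batch = 2349 pbw; LOI removed, Σ of batch·LOI: 349.2 pbw; yield = glass ÷ total batch = 85.14%.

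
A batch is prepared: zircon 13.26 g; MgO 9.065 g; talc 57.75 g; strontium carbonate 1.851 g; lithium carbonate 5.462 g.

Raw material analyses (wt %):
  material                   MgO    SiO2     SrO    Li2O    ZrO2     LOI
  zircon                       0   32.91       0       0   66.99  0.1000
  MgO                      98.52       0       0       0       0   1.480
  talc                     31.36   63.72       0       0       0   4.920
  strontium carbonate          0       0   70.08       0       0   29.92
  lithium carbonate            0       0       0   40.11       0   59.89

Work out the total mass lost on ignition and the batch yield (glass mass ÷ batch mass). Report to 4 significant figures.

Every computation runs at full float precision at all times. Values along the way are displayed (rounded to four significant digits) at each printed step. A single rounding produces each reported number. The derived quantities, which include the yield, the five compositions, LOI, glass mass, the totals, are re-derived in exact precision, as written in the question or the answer, from the weighed amounts for 80.57 g of glass.
Ignition loss by material:
  zircon: 13.26 × 0.001000 = 0.01326 g
  MgO: 9.065 × 0.01480 = 0.1342 g
  talc: 57.75 × 0.04920 = 2.841 g
  strontium carbonate: 1.851 × 0.2992 = 0.5538 g
  lithium carbonate: 5.462 × 0.5989 = 3.271 g
Total LOI = 6.814 g
Glass = batch − LOI = 87.39 − 6.814 = 80.57 g

LOI loss = 6.814 g; glass = 80.57 g; yield = 92.20%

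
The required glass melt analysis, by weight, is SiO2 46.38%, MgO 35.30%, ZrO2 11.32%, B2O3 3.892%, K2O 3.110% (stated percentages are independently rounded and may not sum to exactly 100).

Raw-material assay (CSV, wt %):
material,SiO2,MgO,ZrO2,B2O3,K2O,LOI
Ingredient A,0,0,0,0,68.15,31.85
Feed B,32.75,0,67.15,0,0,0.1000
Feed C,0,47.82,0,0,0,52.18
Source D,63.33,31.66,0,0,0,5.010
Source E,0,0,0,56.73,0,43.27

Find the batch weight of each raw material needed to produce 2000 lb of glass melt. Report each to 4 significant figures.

Intermediates appear, rounded to four significant figures, when written out. All internal work holds full precision through every step — each reported number includes exactly one rounding; the derived quantities, which include ignition loss, the yield, the totals, the five compositions, glass mass, are recomputed at exact precision, precisely as stated by either problem or answer, from the weighed amounts per 2000 lb of glass.
Oxide mass targets, per 2000 lb glass melt:
  SiO2: 46.38% × 2000 = 927.6 lb
  MgO: 35.30% × 2000 = 706.0 lb
  ZrO2: 11.32% × 2000 = 226.4 lb
  B2O3: 3.892% × 2000 = 77.84 lb
  K2O: 3.110% × 2000 = 62.20 lb
A balance pass over the oxides, with the batch weights as given, against the basis in use (sums match the target masses exact up to rounding of places):
  SiO2: 337.2·0.3275 + 1290·0.6333 = 927.4 lb (target 927.6 lb)
  MgO: 622.1·0.4782 + 1290·0.3166 = 705.9 lb (target 706.0 lb)
  ZrO2: 337.2·0.6715 = 226.4 lb (target 226.4 lb)
  B2O3: 137.2·0.5673 = 77.83 lb (target 77.84 lb)
  K2O: 91.27·0.6815 = 62.20 lb (target 62.20 lb)
Mass balance on the glass: batch Σ − ignition loss = 2000 lb (per-oxide target masses sum to 2000 lb; against the stated basis, 2000 lb — deltas are rounding alone).
Whole-batch sum: Σ batch = 2478 lb; Σ batch·LOI gives LOI loss = 478.0 lb; yield = glass ÷ total batch = 80.71%.

Batch per 2000 lb glass melt:
  Ingredient A: 91.27 lb
  Feed B: 337.2 lb
  Feed C: 622.1 lb
  Source D: 1290 lb
  Source E: 137.2 lb
Total batch = 2478 lb; LOI loss = 478.0 lb; yield = 80.71%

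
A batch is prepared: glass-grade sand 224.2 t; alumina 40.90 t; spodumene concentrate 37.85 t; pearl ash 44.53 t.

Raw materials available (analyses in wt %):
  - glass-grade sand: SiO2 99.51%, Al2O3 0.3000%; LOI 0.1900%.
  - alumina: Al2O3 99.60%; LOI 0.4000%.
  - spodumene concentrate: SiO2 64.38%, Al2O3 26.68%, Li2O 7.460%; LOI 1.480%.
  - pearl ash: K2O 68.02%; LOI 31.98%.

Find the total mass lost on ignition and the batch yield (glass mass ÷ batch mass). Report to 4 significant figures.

LOI loss = 15.39 t; glass = 332.1 t; yield = 95.57%

All arithmetic keeps exact precision from start to finish; in-progress results appear rounded to 4 significant digits as written; a single rounding yields every reported number. Derived quantities (glass mass, yield, the four compositions, ignition loss, totals) are recomputed in full precision from the weighed amounts for 332.1 t of glass, precisely as stated by the problem or answer text.
LOI of each material in turn:
  glass-grade sand: 224.2 × 0.001900 = 0.4260 t
  alumina: 40.90 × 0.004000 = 0.1636 t
  spodumene concentrate: 37.85 × 0.01480 = 0.5602 t
  pearl ash: 44.53 × 0.3198 = 14.24 t
Total LOI = 15.39 t
Glass = batch − LOI = 347.5 − 15.39 = 332.1 t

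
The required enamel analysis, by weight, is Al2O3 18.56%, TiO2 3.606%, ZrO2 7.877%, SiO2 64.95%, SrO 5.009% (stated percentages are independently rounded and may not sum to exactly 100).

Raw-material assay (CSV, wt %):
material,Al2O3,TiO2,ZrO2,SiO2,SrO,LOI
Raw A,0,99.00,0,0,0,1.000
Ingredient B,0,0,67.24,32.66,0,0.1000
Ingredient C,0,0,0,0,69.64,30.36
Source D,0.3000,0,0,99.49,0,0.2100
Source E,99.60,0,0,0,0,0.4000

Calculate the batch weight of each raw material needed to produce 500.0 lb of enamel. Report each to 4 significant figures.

Batch per 500.0 lb enamel:
  Raw A: 18.21 lb
  Ingredient B: 58.57 lb
  Ingredient C: 35.96 lb
  Source D: 307.2 lb
  Source E: 92.25 lb
Total batch = 512.2 lb; LOI loss = 12.17 lb; yield = 97.62%

All internal work maintains full precision all the way through; mid-chain values appear, rounded to four significant digits, when written out. Each reported figure undergoes a single rounding — the derived quantities are computed using the weight values on 500.0 lb of glass at exact precision (net glass mass, the totals, LOI, the five compositions, yield) precisely as stated by problem or answer.
Target oxide masses per 500.0 lb enamel:
  Al2O3: 18.56% × 500.0 = 92.80 lb
  TiO2: 3.606% × 500.0 = 18.03 lb
  ZrO2: 7.877% × 500.0 = 39.38 lb
  SiO2: 64.95% × 500.0 = 324.8 lb
  SrO: 5.009% × 500.0 = 25.04 lb
Verifying the oxide balance with the batch weights as given, for the quoted basis mass (each sum matches its target mass modulo rounding of the values):
  Al2O3: 307.2·0.003000 + 92.25·0.9960 = 92.80 lb (target 92.80 lb)
  TiO2: 18.21·0.9900 = 18.03 lb (target 18.03 lb)
  ZrO2: 58.57·0.6724 = 39.38 lb (target 39.38 lb)
  SiO2: 58.57·0.3266 + 307.2·0.9949 = 324.8 lb (target 324.8 lb)
  SrO: 35.96·0.6964 = 25.04 lb (target 25.04 lb)
Glass-mass sanity pass: the batch minus its LOI: 500.0 lb (targets for the oxides total 500.0 lb; with the basis standing at 500.0 lb — gaps are rounding artifacts).
Whole-batch sum: Σ batch = 512.2 lb; Σ batch·LOI gives LOI loss = 12.17 lb; the yield ratio, glass ÷ batch: 97.62%.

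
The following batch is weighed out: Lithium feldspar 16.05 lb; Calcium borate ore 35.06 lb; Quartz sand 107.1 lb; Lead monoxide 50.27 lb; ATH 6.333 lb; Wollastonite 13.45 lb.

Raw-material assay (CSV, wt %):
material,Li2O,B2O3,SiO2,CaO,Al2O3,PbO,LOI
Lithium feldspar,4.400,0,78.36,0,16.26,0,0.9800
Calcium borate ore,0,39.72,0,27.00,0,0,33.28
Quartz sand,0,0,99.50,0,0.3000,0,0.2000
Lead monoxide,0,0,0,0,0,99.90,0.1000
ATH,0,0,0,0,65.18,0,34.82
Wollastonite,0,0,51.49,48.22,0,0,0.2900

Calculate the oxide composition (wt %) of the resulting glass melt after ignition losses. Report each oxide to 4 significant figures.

Glass mass = 213.9 lb (batch 228.3 − LOI 14.33).
Composition: Li2O 0.3301%, B2O3 6.510%, SiO2 58.93%, CaO 7.457%, Al2O3 3.300%, PbO 23.47%

Rounding to four significant digits governs every mid-chain value as displayed. All arithmetic carries full precision through every step; each reported value takes a single rounding. All derived quantities are carried at full precision (net glass mass, LOI, yield, totals, the six compositions) using the weight values at 213.9 lb of glass, as given in the question or the answer.
Oxide-by-oxide delivered mass:
  Li2O: 16.05·0.04400 = 0.7062 lb
  B2O3: 35.06·0.3972 = 13.93 lb
  SiO2: 16.05·0.7836 + 107.1·0.9950 + 13.45·0.5149 = 126.1 lb
  CaO: 35.06·0.2700 + 13.45·0.4822 = 15.95 lb
  Al2O3: 16.05·0.1626 + 107.1·0.003000 + 6.333·0.6518 = 7.059 lb
  PbO: 50.27·0.9990 = 50.22 lb
LOI: 16.05·0.009800 + 35.06·0.3328 + 107.1·0.002000 + 50.27·0.001000 + 6.333·0.3482 + 13.45·0.002900 = 14.33 lb
The glass mass, total less LOI, = 228.3 − 14.33 = 213.9 lb (= Σ oxide masses)
oxide / glass × 100 gives the wt %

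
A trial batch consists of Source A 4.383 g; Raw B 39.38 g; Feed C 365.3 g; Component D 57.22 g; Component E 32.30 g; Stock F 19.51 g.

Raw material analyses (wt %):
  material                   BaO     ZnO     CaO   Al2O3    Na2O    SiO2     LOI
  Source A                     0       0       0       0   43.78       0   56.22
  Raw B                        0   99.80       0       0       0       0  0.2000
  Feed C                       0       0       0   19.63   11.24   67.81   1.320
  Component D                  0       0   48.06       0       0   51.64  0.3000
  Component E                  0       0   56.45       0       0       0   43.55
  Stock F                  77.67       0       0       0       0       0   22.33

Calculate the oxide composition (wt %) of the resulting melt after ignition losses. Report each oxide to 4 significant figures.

Glass mass = 492.1 g (batch 518.1 − LOI 25.96).
Composition: BaO 3.079%, ZnO 7.986%, CaO 9.293%, Al2O3 14.57%, Na2O 8.733%, SiO2 56.34%

Each numeric step carries full precision in every operation. Mid-chain values are printed (rounded to four significant figures) when written out — every reported value undergoes a single rounding. All derived quantities are carried using the weight values per 492.1 g of glass at exact precision (yield, six oxide percentages, glass mass, LOI, totals), as they appear in either problem or answer.
Oxide masses out of the charge:
  BaO: 19.51·0.7767 = 15.15 g
  ZnO: 39.38·0.9980 = 39.30 g
  CaO: 57.22·0.4806 + 32.30·0.5645 = 45.73 g
  Al2O3: 365.3·0.1963 = 71.71 g
  Na2O: 4.383·0.4378 + 365.3·0.1124 = 42.98 g
  SiO2: 365.3·0.6781 + 57.22·0.5164 = 277.3 g
LOI: 4.383·0.5622 + 39.38·0.002000 + 365.3·0.01320 + 57.22·0.003000 + 32.30·0.4355 + 19.51·0.2233 = 25.96 g
Glass = total batch minus LOI = 518.1 − 25.96 = 492.1 g (consistent with Σ oxide mass)
each wt % is 100 × oxide ÷ glass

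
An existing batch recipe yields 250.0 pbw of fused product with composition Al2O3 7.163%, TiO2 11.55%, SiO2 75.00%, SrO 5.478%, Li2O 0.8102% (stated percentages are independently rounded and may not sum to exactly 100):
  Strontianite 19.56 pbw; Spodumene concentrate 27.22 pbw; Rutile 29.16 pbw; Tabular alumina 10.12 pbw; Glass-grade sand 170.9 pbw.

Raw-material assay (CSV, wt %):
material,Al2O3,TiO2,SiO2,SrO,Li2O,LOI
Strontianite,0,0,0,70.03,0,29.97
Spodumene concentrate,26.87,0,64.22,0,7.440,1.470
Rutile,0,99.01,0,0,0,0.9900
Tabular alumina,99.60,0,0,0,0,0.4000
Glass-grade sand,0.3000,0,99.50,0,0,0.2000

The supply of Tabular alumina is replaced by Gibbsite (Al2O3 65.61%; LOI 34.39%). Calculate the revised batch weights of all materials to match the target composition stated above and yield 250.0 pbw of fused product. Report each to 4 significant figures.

Mid-chain values are displayed rounded to four significant figures in the working — all arithmetic keeps full precision all the way through; each reported figure receives exactly one rounding; all derived quantities, which include glass mass, the five compositions, yield, the totals, ignition loss, are re-derived at exact precision, as given in question or answer, from the batch weights on 250.0 pbw of glass.
The oxide mass targets at 250.0 pbw fused product:
  Al2O3: 7.163% × 250.0 = 17.91 pbw
  TiO2: 11.55% × 250.0 = 28.88 pbw
  SiO2: 75.00% × 250.0 = 187.5 pbw
  SrO: 5.478% × 250.0 = 13.70 pbw
  Li2O: 0.8102% × 250.0 = 2.026 pbw
Checking each oxide sum on the weights just shown, against the basis in use (every target is met by its sum up to rounding of the answer):
  Al2O3: 27.22·0.2687 + 15.36·0.6561 + 170.9·0.003000 = 17.90 pbw (target 17.91 pbw)
  TiO2: 29.16·0.9901 = 28.87 pbw (target 28.88 pbw)
  SiO2: 27.22·0.6422 + 170.9·0.9950 = 187.5 pbw (target 187.5 pbw)
  SrO: 19.56·0.7003 = 13.70 pbw (target 13.70 pbw)
  Li2O: 27.22·0.07440 = 2.025 pbw (target 2.026 pbw)
Glass-mass closure: Σ batch − LOI loss = 250.0 pbw (targets for the oxides total 250.0 pbw; against the stated basis, 250.0 pbw — rounding explains the deltas).
Batch grand total — Σ batch = 262.2 pbw; LOI loss = Σ batch·LOI = 12.18 pbw; yield, glass over the total, = 95.36%.

Revised batch per 250.0 pbw fused product:
  Strontianite: 19.56 pbw
  Spodumene concentrate: 27.22 pbw
  Rutile: 29.16 pbw
  Gibbsite: 15.36 pbw
  Glass-grade sand: 170.9 pbw
Total batch = 262.2 pbw; LOI loss = 12.18 pbw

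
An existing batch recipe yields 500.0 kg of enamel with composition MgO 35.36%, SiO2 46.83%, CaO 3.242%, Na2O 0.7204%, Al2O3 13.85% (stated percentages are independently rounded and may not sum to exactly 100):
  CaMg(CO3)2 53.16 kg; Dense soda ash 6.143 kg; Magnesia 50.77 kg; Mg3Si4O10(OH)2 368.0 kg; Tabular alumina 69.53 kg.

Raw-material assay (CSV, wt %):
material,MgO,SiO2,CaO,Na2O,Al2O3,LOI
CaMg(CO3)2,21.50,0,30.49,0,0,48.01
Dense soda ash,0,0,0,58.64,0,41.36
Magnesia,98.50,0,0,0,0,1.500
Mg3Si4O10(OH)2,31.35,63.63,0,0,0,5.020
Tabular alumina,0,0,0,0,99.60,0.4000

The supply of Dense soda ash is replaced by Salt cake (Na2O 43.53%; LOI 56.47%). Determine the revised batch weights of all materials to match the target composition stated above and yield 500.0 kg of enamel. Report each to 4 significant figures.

Revised batch per 500.0 kg enamel:
  CaMg(CO3)2: 53.16 kg
  Salt cake: 8.275 kg
  Magnesia: 50.77 kg
  Mg3Si4O10(OH)2: 368.0 kg
  Tabular alumina: 69.53 kg
Total batch = 549.7 kg; LOI loss = 49.71 kg

Mid-chain values are printed rounded to four significant figures at each printed step — all arithmetic maintains exact precision in all steps; each reported figure is rounded only once; all derived quantities are re-derived starting from the weights at 500.0 kg of glass at exact precision (glass mass, yield, totals, LOI, the five compositions), as written in the problem or the answer.
Target oxide masses per 500.0 kg enamel:
  MgO: 35.36% × 500.0 = 176.8 kg
  SiO2: 46.83% × 500.0 = 234.2 kg
  CaO: 3.242% × 500.0 = 16.21 kg
  Na2O: 0.7204% × 500.0 = 3.602 kg
  Al2O3: 13.85% × 500.0 = 69.25 kg
Sums-versus-targets review applying the batch weights above, against the basis in use (sum by sum, the targets are met inside rounding margins):
  MgO: 53.16·0.2150 + 50.77·0.9850 + 368.0·0.3135 = 176.8 kg (target 176.8 kg)
  SiO2: 368.0·0.6363 = 234.2 kg (target 234.2 kg)
  CaO: 53.16·0.3049 = 16.21 kg (target 16.21 kg)
  Na2O: 8.275·0.4353 = 3.602 kg (target 3.602 kg)
  Al2O3: 69.53·0.9960 = 69.25 kg (target 69.25 kg)
Mass balance on the glass: whole batch net of LOI = 500.0 kg (the Σ of target masses is 500.0 kg; the stated basis being 500.0 kg — any gap is answer rounding).
Total batch = Σ batch = 549.7 kg; the LOI term Σ batch·LOI equals 49.71 kg; yield = glass ÷ total batch = 90.96%.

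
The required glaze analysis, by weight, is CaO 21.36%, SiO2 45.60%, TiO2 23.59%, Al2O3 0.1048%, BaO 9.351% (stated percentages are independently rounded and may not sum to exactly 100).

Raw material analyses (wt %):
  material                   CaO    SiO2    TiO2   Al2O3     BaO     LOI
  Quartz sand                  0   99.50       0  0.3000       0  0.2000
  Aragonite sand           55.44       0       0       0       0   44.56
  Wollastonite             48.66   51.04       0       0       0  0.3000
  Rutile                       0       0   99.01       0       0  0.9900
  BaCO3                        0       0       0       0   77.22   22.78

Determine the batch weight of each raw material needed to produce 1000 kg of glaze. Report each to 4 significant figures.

Batch per 1000 kg glaze:
  Quartz sand: 349.3 kg
  Aragonite sand: 198.8 kg
  Wollastonite: 212.4 kg
  Rutile: 238.3 kg
  BaCO3: 121.1 kg
Total batch = 1120 kg; LOI loss = 119.9 kg; yield = 89.30%

The working math maintains full precision at each step. In-progress results appear, with 4-significant-figure rounding, as written — exactly one rounding goes into each reported figure — derived quantities, including five oxide percentages, ignition loss, net glass mass, yield, totals, are rebuilt from the batch weights on 1000 kg of glass in exact precision, exactly as shown in the question or the answer.
Oxide mass targets, per 1000 kg glaze:
  CaO: 21.36% × 1000 = 213.6 kg
  SiO2: 45.60% × 1000 = 456.0 kg
  TiO2: 23.59% × 1000 = 235.9 kg
  Al2O3: 0.1048% × 1000 = 1.048 kg
  BaO: 9.351% × 1000 = 93.51 kg
Mass-balance tally per oxide applying the batch weights above, per the basis as stated (summed amounts equal target values net of answer rounding effects):
  CaO: 198.8·0.5544 + 212.4·0.4866 = 213.6 kg (target 213.6 kg)
  SiO2: 349.3·0.9950 + 212.4·0.5104 = 456.0 kg (target 456.0 kg)
  TiO2: 238.3·0.9901 = 235.9 kg (target 235.9 kg)
  Al2O3: 349.3·0.003000 = 1.048 kg (target 1.048 kg)
  BaO: 121.1·0.7722 = 93.51 kg (target 93.51 kg)
Glass-mass sanity pass: batch Σ − ignition loss = 1000 kg (summing oxide targets gives 1000 kg; against the stated basis, 1000 kg — deltas are rounding alone).
Summing the batch: Σ batch = 1120 kg; LOI loss = Σ batch·LOI = 119.9 kg; glass ÷ batch gives a yield of 89.30%.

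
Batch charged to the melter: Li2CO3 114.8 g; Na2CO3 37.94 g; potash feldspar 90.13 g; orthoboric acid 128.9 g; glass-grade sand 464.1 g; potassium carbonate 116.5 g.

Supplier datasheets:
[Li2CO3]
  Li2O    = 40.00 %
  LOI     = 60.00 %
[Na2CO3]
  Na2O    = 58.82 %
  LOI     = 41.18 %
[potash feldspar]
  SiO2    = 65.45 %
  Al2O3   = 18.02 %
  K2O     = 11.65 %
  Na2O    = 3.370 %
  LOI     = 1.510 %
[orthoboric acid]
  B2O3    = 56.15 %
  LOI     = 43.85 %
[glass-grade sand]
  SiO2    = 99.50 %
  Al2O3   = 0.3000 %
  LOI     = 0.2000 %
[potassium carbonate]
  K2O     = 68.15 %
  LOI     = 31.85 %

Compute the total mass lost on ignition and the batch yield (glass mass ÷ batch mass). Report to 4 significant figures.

LOI loss = 180.4 g; glass = 771.9 g; yield = 81.06%

Intermediates are displayed rounded to four significant digits at each printed step; all arithmetic carries exact precision in all steps — each reported number is rounded just once — all derived quantities (ignition loss, totals, the yield, glass mass, six oxide percentages) are re-derived at full float precision using the weight values per 771.9 g of glass exactly as printed in question or answer.
Loss on ignition, line by line:
  Li2CO3: 114.8 × 0.6000 = 68.88 g
  Na2CO3: 37.94 × 0.4118 = 15.62 g
  potash feldspar: 90.13 × 0.01510 = 1.361 g
  orthoboric acid: 128.9 × 0.4385 = 56.52 g
  glass-grade sand: 464.1 × 0.002000 = 0.9282 g
  potassium carbonate: 116.5 × 0.3185 = 37.11 g
Total LOI = 180.4 g
Glass = batch − LOI = 952.4 − 180.4 = 771.9 g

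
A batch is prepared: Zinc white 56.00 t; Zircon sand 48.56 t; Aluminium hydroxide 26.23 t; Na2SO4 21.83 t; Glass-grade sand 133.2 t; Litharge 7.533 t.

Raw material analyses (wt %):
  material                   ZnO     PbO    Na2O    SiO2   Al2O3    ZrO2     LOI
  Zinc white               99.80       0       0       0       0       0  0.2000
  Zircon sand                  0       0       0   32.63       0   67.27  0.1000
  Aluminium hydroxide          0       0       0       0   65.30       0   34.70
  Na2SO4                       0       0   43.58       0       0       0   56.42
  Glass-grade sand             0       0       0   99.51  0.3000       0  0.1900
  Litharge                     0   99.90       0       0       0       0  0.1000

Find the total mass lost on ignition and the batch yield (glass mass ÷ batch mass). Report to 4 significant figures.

All arithmetic carries full float precision end to end. Working values are shown with 4-significant-digit rounding alongside each step. Every reported number takes just one rounding. Derived quantities are computed starting from the weights at 271.5 t of glass in full float precision (net glass mass, yield, totals, ignition loss, six oxide percentages), as written in either problem or answer.
Per-material ignition loss:
  Zinc white: 56.00 × 0.002000 = 0.1120 t
  Zircon sand: 48.56 × 0.001000 = 0.04856 t
  Aluminium hydroxide: 26.23 × 0.3470 = 9.102 t
  Na2SO4: 21.83 × 0.5642 = 12.32 t
  Glass-grade sand: 133.2 × 0.001900 = 0.2531 t
  Litharge: 7.533 × 0.001000 = 0.007533 t
Total LOI = 21.84 t
Glass = batch − LOI = 293.4 − 21.84 = 271.5 t

LOI loss = 21.84 t; glass = 271.5 t; yield = 92.56%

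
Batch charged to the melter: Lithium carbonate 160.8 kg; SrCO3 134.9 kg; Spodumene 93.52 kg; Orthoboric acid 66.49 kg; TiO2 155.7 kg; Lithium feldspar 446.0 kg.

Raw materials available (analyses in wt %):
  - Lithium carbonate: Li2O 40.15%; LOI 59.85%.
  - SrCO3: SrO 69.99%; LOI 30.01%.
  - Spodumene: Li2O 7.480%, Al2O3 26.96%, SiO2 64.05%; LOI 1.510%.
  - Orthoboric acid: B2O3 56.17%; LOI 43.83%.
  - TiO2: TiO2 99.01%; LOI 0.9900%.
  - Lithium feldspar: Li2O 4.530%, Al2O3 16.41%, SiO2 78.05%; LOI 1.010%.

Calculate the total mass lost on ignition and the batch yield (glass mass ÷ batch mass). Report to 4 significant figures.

LOI loss = 173.3 kg; glass = 884.1 kg; yield = 83.61%

All arithmetic runs at exact precision through every step. In-progress results are displayed rounded off to 4 significant digits as written — exactly one rounding is applied to each reported figure. The derived quantities, including the six compositions, net glass mass, the yield, totals, LOI, are rebuilt using the weight values on 884.1 kg of glass at exact precision, as written in question or answer.
LOI of each material in turn:
  Lithium carbonate: 160.8 × 0.5985 = 96.24 kg
  SrCO3: 134.9 × 0.3001 = 40.48 kg
  Spodumene: 93.52 × 0.01510 = 1.412 kg
  Orthoboric acid: 66.49 × 0.4383 = 29.14 kg
  TiO2: 155.7 × 0.009900 = 1.541 kg
  Lithium feldspar: 446.0 × 0.01010 = 4.505 kg
Total LOI = 173.3 kg
Glass = batch − LOI = 1057 − 173.3 = 884.1 kg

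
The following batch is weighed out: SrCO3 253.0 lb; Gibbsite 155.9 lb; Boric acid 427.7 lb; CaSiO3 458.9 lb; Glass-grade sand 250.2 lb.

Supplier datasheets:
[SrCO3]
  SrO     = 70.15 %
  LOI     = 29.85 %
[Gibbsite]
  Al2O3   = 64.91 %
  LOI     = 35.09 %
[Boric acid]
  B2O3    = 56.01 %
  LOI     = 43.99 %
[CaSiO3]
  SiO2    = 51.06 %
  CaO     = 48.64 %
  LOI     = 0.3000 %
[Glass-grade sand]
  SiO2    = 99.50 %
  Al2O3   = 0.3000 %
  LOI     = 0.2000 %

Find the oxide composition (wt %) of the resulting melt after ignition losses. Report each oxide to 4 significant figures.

In-progress results appear rounded to four significant digits across the worked steps — all internal work runs at full precision from start to finish — every reported number includes exactly one rounding — the derived quantities, which include yield, the five compositions, the totals, LOI, net glass mass, are computed in full precision, as quoted within question or answer, from the batch weights at 1225 lb of glass.
What the batch supplies per oxide:
  SiO2: 458.9·0.5106 + 250.2·0.9950 = 483.3 lb
  SrO: 253.0·0.7015 = 177.5 lb
  B2O3: 427.7·0.5601 = 239.6 lb
  Al2O3: 155.9·0.6491 + 250.2·0.003000 = 101.9 lb
  CaO: 458.9·0.4864 = 223.2 lb
LOI: 253.0·0.2985 + 155.9·0.3509 + 427.7·0.4399 + 458.9·0.003000 + 250.2·0.002000 = 320.2 lb
Resulting glass, batch − LOI: 1546 − 320.2 = 1225 lb (matching Σ of the oxides)
wt %: oxide over glass, times 100

Glass mass = 1225 lb (batch 1546 − LOI 320.2).
Composition: SiO2 39.44%, SrO 14.48%, B2O3 19.55%, Al2O3 8.319%, CaO 18.21%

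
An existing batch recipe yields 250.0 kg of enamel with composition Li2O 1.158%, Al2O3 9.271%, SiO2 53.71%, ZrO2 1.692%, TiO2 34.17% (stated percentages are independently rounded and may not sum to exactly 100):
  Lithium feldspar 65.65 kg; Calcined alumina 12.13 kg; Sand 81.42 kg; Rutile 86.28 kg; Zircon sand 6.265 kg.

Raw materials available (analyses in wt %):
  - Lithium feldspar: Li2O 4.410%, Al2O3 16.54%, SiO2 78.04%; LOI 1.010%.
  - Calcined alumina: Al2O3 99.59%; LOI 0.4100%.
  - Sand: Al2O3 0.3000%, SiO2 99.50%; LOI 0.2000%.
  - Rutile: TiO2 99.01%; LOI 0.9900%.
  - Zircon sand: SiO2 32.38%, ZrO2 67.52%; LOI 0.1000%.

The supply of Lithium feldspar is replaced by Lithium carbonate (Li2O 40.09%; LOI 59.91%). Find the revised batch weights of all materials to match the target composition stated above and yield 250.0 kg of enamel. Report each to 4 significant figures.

The working math holds exact precision through the solve. Values along the way are shown, rounded to 4 significant digits, on the page. Each reported figure is rounded exactly once — the derived quantities (glass mass, the five compositions, LOI, yield, totals) are carried starting from the weights for 250.0 kg of glass in exact precision, as they appear in the problem or the answer.
Per-oxide target masses for 250.0 kg enamel:
  Li2O: 1.158% × 250.0 = 2.895 kg
  Al2O3: 9.271% × 250.0 = 23.18 kg
  SiO2: 53.71% × 250.0 = 134.3 kg
  ZrO2: 1.692% × 250.0 = 4.230 kg
  TiO2: 34.17% × 250.0 = 85.42 kg
Balance tally, oxide-wise, using the reported weights, at the basis given (oxide sums agree with the targets modulo rounding of the values):
  Li2O: 7.221·0.4009 = 2.895 kg (target 2.895 kg)
  Al2O3: 22.87·0.9959 + 132.9·0.003000 = 23.17 kg (target 23.18 kg)
  SiO2: 132.9·0.9950 + 6.265·0.3238 = 134.3 kg (target 134.3 kg)
  ZrO2: 6.265·0.6752 = 4.230 kg (target 4.230 kg)
  TiO2: 86.28·0.9901 = 85.43 kg (target 85.42 kg)
Glass mass check: whole batch net of LOI = 250.0 kg (the targets, summed, come to 250.0 kg; against the stated basis, 250.0 kg — a pure rounding effect).
Total batch = Σ batch = 255.5 kg; LOI removed, Σ of batch·LOI: 5.546 kg; yield = glass ÷ total batch = 97.83%.

Revised batch per 250.0 kg enamel:
  Lithium carbonate: 7.221 kg
  Calcined alumina: 22.87 kg
  Sand: 132.9 kg
  Rutile: 86.28 kg
  Zircon sand: 6.265 kg
Total batch = 255.5 kg; LOI loss = 5.546 kg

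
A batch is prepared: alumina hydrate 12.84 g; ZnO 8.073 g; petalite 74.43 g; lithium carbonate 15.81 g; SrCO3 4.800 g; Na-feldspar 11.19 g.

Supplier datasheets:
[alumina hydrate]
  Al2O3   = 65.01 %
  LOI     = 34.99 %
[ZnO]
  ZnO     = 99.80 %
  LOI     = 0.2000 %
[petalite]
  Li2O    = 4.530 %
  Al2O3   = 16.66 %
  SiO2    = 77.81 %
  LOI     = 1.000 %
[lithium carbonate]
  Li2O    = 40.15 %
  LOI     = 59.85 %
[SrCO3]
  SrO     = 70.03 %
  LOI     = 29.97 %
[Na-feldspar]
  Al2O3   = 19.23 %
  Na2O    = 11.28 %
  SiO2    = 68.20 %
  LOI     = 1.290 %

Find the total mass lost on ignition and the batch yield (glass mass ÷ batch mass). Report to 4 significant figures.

Each numeric step maintains full precision at every stage; intermediates appear (rounded to four significant digits) across the worked steps. Every reported number includes exactly one rounding; the derived quantities, which include net glass mass, totals, yield, LOI, six oxide percentages, are carried in full float precision, as quoted within the problem or answer text, using the weight values per 110.8 g of glass.
Material-by-material LOI:
  alumina hydrate: 12.84 × 0.3499 = 4.493 g
  ZnO: 8.073 × 0.002000 = 0.01615 g
  petalite: 74.43 × 0.01000 = 0.7443 g
  lithium carbonate: 15.81 × 0.5985 = 9.462 g
  SrCO3: 4.800 × 0.2997 = 1.439 g
  Na-feldspar: 11.19 × 0.01290 = 0.1444 g
Total LOI = 16.30 g
Glass = batch − LOI = 127.1 − 16.30 = 110.8 g

LOI loss = 16.30 g; glass = 110.8 g; yield = 87.18%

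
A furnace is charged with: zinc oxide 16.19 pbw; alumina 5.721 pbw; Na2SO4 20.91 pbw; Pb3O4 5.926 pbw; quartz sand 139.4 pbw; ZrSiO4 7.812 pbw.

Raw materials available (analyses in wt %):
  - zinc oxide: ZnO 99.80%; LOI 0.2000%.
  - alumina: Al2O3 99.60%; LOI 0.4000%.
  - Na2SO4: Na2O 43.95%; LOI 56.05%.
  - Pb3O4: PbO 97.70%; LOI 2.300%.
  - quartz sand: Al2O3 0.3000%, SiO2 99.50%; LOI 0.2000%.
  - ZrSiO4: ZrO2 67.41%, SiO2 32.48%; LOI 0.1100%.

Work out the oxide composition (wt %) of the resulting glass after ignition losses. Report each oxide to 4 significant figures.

Glass mass = 183.8 pbw (batch 196.0 − LOI 12.20).
Composition: Al2O3 3.328%, Na2O 5.001%, ZrO2 2.866%, ZnO 8.793%, SiO2 76.86%, PbO 3.151%

All internal work keeps full float precision in every operation; working values appear (rounded to four significant digits) in the printout — each reported number carries a single rounding — the derived quantities, which include totals, ignition loss, the six compositions, the yield, glass mass, are re-derived in full float precision, as written in problem or answer, from the batch weights for 183.8 pbw of glass.
Delivered oxide masses:
  Al2O3: 5.721·0.9960 + 139.4·0.003000 = 6.116 pbw
  Na2O: 20.91·0.4395 = 9.190 pbw
  ZrO2: 7.812·0.6741 = 5.266 pbw
  ZnO: 16.19·0.9980 = 16.16 pbw
  SiO2: 139.4·0.9950 + 7.812·0.3248 = 141.2 pbw
  PbO: 5.926·0.9770 = 5.790 pbw
LOI: 16.19·0.002000 + 5.721·0.004000 + 20.91·0.5605 + 5.926·0.02300 + 139.4·0.002000 + 7.812·0.001100 = 12.20 pbw
Resulting glass, batch − LOI: 196.0 − 12.20 = 183.8 pbw (matching Σ of the oxides)
each wt % is 100 × oxide ÷ glass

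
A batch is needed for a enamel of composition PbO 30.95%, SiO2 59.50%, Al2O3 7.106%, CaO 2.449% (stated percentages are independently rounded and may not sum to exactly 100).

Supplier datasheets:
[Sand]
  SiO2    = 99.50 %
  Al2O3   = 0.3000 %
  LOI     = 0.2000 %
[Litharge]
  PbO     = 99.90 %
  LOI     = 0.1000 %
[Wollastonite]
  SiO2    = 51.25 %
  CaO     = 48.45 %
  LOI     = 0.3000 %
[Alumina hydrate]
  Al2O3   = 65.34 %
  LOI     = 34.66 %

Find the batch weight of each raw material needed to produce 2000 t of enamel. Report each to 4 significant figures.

Batch per 2000 t enamel:
  Sand: 1144 t
  Litharge: 619.6 t
  Wollastonite: 101.1 t
  Alumina hydrate: 212.3 t
Total batch = 2077 t; LOI loss = 76.79 t; yield = 96.30%

Mid-chain values appear, rounded to four significant digits, within the worked lines — the whole derivation holds exact precision at all times. Each reported result carries a single rounding; derived quantities, which include ignition loss, net glass mass, yield, totals, the four compositions, are re-derived at exact precision, as they appear in the problem or answer text, from the batch weights on 2000 t of glass.
Oxide-by-oxide targets in 2000 t enamel:
  PbO: 30.95% × 2000 = 619.0 t
  SiO2: 59.50% × 2000 = 1190 t
  Al2O3: 7.106% × 2000 = 142.1 t
  CaO: 2.449% × 2000 = 48.98 t
Oxide-by-oxide audit using the reported weights, for the quoted basis mass (delivered sums recover each target within answer rounding):
  PbO: 619.6·0.9990 = 619.0 t (target 619.0 t)
  SiO2: 1144·0.9950 + 101.1·0.5125 = 1190 t (target 1190 t)
  Al2O3: 1144·0.003000 + 212.3·0.6534 = 142.1 t (target 142.1 t)
  CaO: 101.1·0.4845 = 48.98 t (target 48.98 t)
Auditing the glass mass value: net batch after ignition = 2000 t (the targets, summed, come to 2000 t; basis as stated: 2000 t — any gap is answer rounding).
Adding the batch up: Σ batch = 2077 t; loss to ignition Σ batch·LOI = 76.79 t; the yield ratio, glass ÷ batch: 96.30%.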